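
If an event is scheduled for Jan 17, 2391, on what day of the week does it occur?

Doomsday rule: the anchor day for the 2300s is Wednesday. For year 91: 91÷12 = 7 r 7, and 7÷4 = 1, so 7+7+1 = 15.
Wednesday + 15 ≡ Thursday — that's 2391's doomsday.
In January the doomsday date is Jan 3 (2391 is not a leap year).
Jan 17 is 14 days after Jan 3; 14 mod 7 = 0, so Thursday + 0 = Thursday.

Thursday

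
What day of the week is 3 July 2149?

Doomsday rule: the anchor day for the 2100s is Sunday. For year 49: 49÷12 = 4 r 1, and 1÷4 = 0, so 4+1+0 = 5.
Sunday + 5 ≡ Friday — that's 2149's doomsday.
In July the doomsday date is Jul 11.
Jul 3 is 8 days before Jul 11; 8 mod 7 = 1, so Friday − 1 = Thursday.

Thursday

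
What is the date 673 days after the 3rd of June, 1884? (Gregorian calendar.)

+365 (one year) → Jun 3, 1885 (308 left).
Jun has 30 days: +28 → Jul 1, 1885 (280 left).
Jul has 31 days: +31 → Aug 1, 1885 (249 left).
Aug has 31 days: +31 → Sep 1, 1885 (218 left).
Sep has 30 days: +30 → Oct 1, 1885 (188 left).
Oct has 31 days: +31 → Nov 1, 1885 (157 left).
Nov has 30 days: +30 → Dec 1, 1885 (127 left).
Dec has 31 days: +31 → Jan 1, 1886 (96 left).
Jan has 31 days: +31 → Feb 1, 1886 (65 left).
Feb has 28 days: +28 → Mar 1, 1886 (37 left).
Mar has 31 days: +31 → Apr 1, 1886 (6 left).
+6 → Apr 7, 1886.

April 7, 1886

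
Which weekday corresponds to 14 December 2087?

Doomsday rule: the anchor day for the 2000s is Tuesday. For year 87: 87÷12 = 7 r 3, and 3÷4 = 0, so 7+3+0 = 10.
Tuesday + 10 ≡ Friday — that's 2087's doomsday.
In December the doomsday date is Dec 12.
Dec 14 is 2 days after Dec 12; 2 mod 7 = 2, so Friday + 2 = Sunday.

Sunday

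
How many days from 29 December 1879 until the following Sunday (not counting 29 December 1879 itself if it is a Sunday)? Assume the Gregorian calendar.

Dec 29, 1879 is a Monday.
From Monday to the next Sunday is 6 days.

6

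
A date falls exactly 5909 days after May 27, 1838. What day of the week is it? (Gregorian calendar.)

First find the weekday of May 27, 1838. Doomsday rule: the anchor day for the 1800s is Friday. For year 38: 38÷12 = 3 r 2, and 2÷4 = 0, so 3+2+0 = 5.
Friday + 5 ≡ Wednesday — that's 1838's doomsday.
In May the doomsday date is May 9.
May 27 is 18 days after May 9; 18 mod 7 = 4, so Wednesday + 4 = Sunday.
5909 mod 7 = 1, so 5909 days after a Sunday is Sunday + 1 = Monday.

Monday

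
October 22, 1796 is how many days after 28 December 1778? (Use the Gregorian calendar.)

6508

Dec 28, 1778 → Dec 28, 1779: 365 days.
Dec 28, 1779 → Dec 28, 1780: 366 days (Feb 29, 1780 is in that span).
Dec 28, 1780 → Dec 28, 1781: 365 days.
Dec 28, 1781 → Dec 28, 1782: 365 days.
Dec 28, 1782 → Dec 28, 1783: 365 days.
Dec 28, 1783 → Dec 28, 1784: 366 days (Feb 29, 1784 is in that span).
Dec 28, 1784 → Dec 28, 1785: 365 days.
Dec 28, 1785 → Dec 28, 1786: 365 days.
Dec 28, 1786 → Dec 28, 1787: 365 days.
Dec 28, 1787 → Dec 28, 1788: 366 days (Feb 29, 1788 is in that span).
Dec 28, 1788 → Dec 28, 1789: 365 days.
Dec 28, 1789 → Dec 28, 1790: 365 days.
Dec 28, 1790 → Dec 28, 1791: 365 days.
Dec 28, 1791 → Dec 28, 1792: 366 days (Feb 29, 1792 is in that span).
Dec 28, 1792 → Dec 28, 1793: 365 days.
Dec 28, 1793 → Dec 28, 1794: 365 days.
Dec 28, 1794 → Dec 28, 1795: 365 days.
Dec 28, 1795 → Jan 28, 1796: 31 days (December has 31).
Jan 28, 1796 → Feb 28, 1796: 31 days (January has 31).
Feb 28, 1796 → Mar 28, 1796: 29 days (February has 29).
Mar 28, 1796 → Apr 28, 1796: 31 days (March has 31).
Apr 28, 1796 → May 28, 1796: 30 days (April has 30).
May 28, 1796 → Jun 28, 1796: 31 days (May has 31).
Jun 28, 1796 → Jul 28, 1796: 30 days (June has 30).
Jul 28, 1796 → Aug 28, 1796: 31 days (July has 31).
Aug 28, 1796 → Sep 28, 1796: 31 days (August has 31).
Sep 28, 1796 → Oct 22, 1796: 24 days.
Total: 6508 days.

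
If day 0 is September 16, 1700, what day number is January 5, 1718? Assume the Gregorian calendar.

6320

Sep 16, 1700 → Sep 16, 1701: 365 days.
Sep 16, 1701 → Sep 16, 1702: 365 days.
Sep 16, 1702 → Sep 16, 1703: 365 days.
Sep 16, 1703 → Sep 16, 1704: 366 days (Feb 29, 1704 is in that span).
Sep 16, 1704 → Sep 16, 1705: 365 days.
Sep 16, 1705 → Sep 16, 1706: 365 days.
Sep 16, 1706 → Sep 16, 1707: 365 days.
Sep 16, 1707 → Sep 16, 1708: 366 days (Feb 29, 1708 is in that span).
Sep 16, 1708 → Sep 16, 1709: 365 days.
Sep 16, 1709 → Sep 16, 1710: 365 days.
Sep 16, 1710 → Sep 16, 1711: 365 days.
Sep 16, 1711 → Sep 16, 1712: 366 days (Feb 29, 1712 is in that span).
Sep 16, 1712 → Sep 16, 1713: 365 days.
Sep 16, 1713 → Sep 16, 1714: 365 days.
Sep 16, 1714 → Sep 16, 1715: 365 days.
Sep 16, 1715 → Sep 16, 1716: 366 days (Feb 29, 1716 is in that span).
Sep 16, 1716 → Sep 16, 1717: 365 days.
Sep 16, 1717 → Oct 16, 1717: 30 days (September has 30).
Oct 16, 1717 → Nov 16, 1717: 31 days (October has 31).
Nov 16, 1717 → Dec 16, 1717: 30 days (November has 30).
Dec 16, 1717 → Jan 5, 1718: 20 days.
Total: 6320 days.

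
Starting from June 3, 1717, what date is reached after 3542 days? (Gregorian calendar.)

+365 (one year) → Jun 3, 1718 (3177 left).
+365 (one year) → Jun 3, 1719 (2812 left).
+366 (one year; includes Feb 29, 1720) → Jun 3, 1720 (2446 left).
+365 (one year) → Jun 3, 1721 (2081 left).
+365 (one year) → Jun 3, 1722 (1716 left).
+365 (one year) → Jun 3, 1723 (1351 left).
+366 (one year; includes Feb 29, 1724) → Jun 3, 1724 (985 left).
+365 (one year) → Jun 3, 1725 (620 left).
+365 (one year) → Jun 3, 1726 (255 left).
Jun has 30 days: +28 → Jul 1, 1726 (227 left).
Jul has 31 days: +31 → Aug 1, 1726 (196 left).
Aug has 31 days: +31 → Sep 1, 1726 (165 left).
Sep has 30 days: +30 → Oct 1, 1726 (135 left).
Oct has 31 days: +31 → Nov 1, 1726 (104 left).
Nov has 30 days: +30 → Dec 1, 1726 (74 left).
Dec has 31 days: +31 → Jan 1, 1727 (43 left).
Jan has 31 days: +31 → Feb 1, 1727 (12 left).
+12 → Feb 13, 1727.

February 13, 1727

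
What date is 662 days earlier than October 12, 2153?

December 20, 2151

−365 (one year) → Oct 12, 2152 (297 left).
−12 → Sep 30, 2152 (end of Sep, 30 days; 285 left).
−30 → Aug 31, 2152 (end of Aug, 31 days; 255 left).
−31 → Jul 31, 2152 (end of Jul, 31 days; 224 left).
−31 → Jun 30, 2152 (end of Jun, 30 days; 193 left).
−30 → May 31, 2152 (end of May, 31 days; 163 left).
−31 → Apr 30, 2152 (end of Apr, 30 days; 132 left).
−30 → Mar 31, 2152 (end of Mar, 31 days; 102 left).
−31 → Feb 29, 2152 (end of Feb, 29 days; 71 left).
−29 → Jan 31, 2152 (end of Jan, 31 days; 42 left).
−31 → Dec 31, 2151 (end of Dec, 31 days; 11 left).
−11 → Dec 20, 2151.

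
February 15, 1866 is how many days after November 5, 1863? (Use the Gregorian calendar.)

833

Nov 5, 1863 → Nov 5, 1864: 366 days (Feb 29, 1864 is in that span).
Nov 5, 1864 → Nov 5, 1865: 365 days.
Nov 5, 1865 → Dec 5, 1865: 30 days (November has 30).
Dec 5, 1865 → Jan 5, 1866: 31 days (December has 31).
Jan 5, 1866 → Feb 5, 1866: 31 days (January has 31).
Feb 5, 1866 → Feb 15, 1866: 10 days.
Total: 833 days.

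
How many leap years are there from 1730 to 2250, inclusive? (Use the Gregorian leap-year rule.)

Multiples of 4 in [1730,2250]: 130.
Of those, multiples of 100: 5 (not leap unless ÷400).
Multiples of 400: 1.
Leap years = 130 − 5 + 1 = 126.

126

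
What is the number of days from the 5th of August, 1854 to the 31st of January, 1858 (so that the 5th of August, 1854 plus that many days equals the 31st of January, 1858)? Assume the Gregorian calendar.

1275

Aug 5, 1854 → Aug 5, 1855: 365 days.
Aug 5, 1855 → Aug 5, 1856: 366 days (Feb 29, 1856 is in that span).
Aug 5, 1856 → Aug 5, 1857: 365 days.
Aug 5, 1857 → Sep 5, 1857: 31 days (August has 31).
Sep 5, 1857 → Oct 5, 1857: 30 days (September has 30).
Oct 5, 1857 → Nov 5, 1857: 31 days (October has 31).
Nov 5, 1857 → Dec 5, 1857: 30 days (November has 30).
Dec 5, 1857 → Jan 5, 1858: 31 days (December has 31).
Jan 5, 1858 → Jan 31, 1858: 26 days.
Total: 1275 days.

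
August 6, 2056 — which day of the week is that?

Sunday

Doomsday rule: the anchor day for the 2000s is Tuesday. For year 56: 56÷12 = 4 r 8, and 8÷4 = 2, so 4+8+2 = 14.
Tuesday + 14 ≡ Tuesday — that's 2056's doomsday.
In August the doomsday date is Aug 8.
Aug 6 is 2 days before Aug 8; 2 mod 7 = 2, so Tuesday − 2 = Sunday.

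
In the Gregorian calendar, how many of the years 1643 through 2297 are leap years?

159

Multiples of 4 in [1643,2297]: 164.
Of those, multiples of 100: 6 (not leap unless ÷400).
Multiples of 400: 1.
Leap years = 164 − 6 + 1 = 159.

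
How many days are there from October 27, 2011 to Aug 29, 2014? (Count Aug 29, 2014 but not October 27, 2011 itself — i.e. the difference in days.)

Oct 27, 2011 → Oct 27, 2012: 366 days (Feb 29, 2012 is in that span).
Oct 27, 2012 → Oct 27, 2013: 365 days.
Oct 27, 2013 → Nov 27, 2013: 31 days (October has 31).
Nov 27, 2013 → Dec 27, 2013: 30 days (November has 30).
Dec 27, 2013 → Jan 27, 2014: 31 days (December has 31).
Jan 27, 2014 → Feb 27, 2014: 31 days (January has 31).
Feb 27, 2014 → Mar 27, 2014: 28 days (February has 28).
Mar 27, 2014 → Apr 27, 2014: 31 days (March has 31).
Apr 27, 2014 → May 27, 2014: 30 days (April has 30).
May 27, 2014 → Jun 27, 2014: 31 days (May has 31).
Jun 27, 2014 → Jul 27, 2014: 30 days (June has 30).
Jul 27, 2014 → Aug 27, 2014: 31 days (July has 31).
Aug 27, 2014 → Aug 29, 2014: 2 days.
Total: 1037 days.

1037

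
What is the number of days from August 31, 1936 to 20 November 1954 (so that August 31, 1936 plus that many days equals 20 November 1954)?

Aug 31, 1936 → Aug 31, 1937: 365 days.
Aug 31, 1937 → Aug 31, 1938: 365 days.
Aug 31, 1938 → Aug 31, 1939: 365 days.
Aug 31, 1939 → Aug 31, 1940: 366 days (Feb 29, 1940 is in that span).
Aug 31, 1940 → Aug 31, 1941: 365 days.
Aug 31, 1941 → Aug 31, 1942: 365 days.
Aug 31, 1942 → Aug 31, 1943: 365 days.
Aug 31, 1943 → Aug 31, 1944: 366 days (Feb 29, 1944 is in that span).
Aug 31, 1944 → Aug 31, 1945: 365 days.
Aug 31, 1945 → Aug 31, 1946: 365 days.
Aug 31, 1946 → Aug 31, 1947: 365 days.
Aug 31, 1947 → Aug 31, 1948: 366 days (Feb 29, 1948 is in that span).
Aug 31, 1948 → Aug 31, 1949: 365 days.
Aug 31, 1949 → Aug 31, 1950: 365 days.
Aug 31, 1950 → Aug 31, 1951: 365 days.
Aug 31, 1951 → Aug 31, 1952: 366 days (Feb 29, 1952 is in that span).
Aug 31, 1952 → Aug 31, 1953: 365 days.
Aug 31, 1953 → Aug 31, 1954: 365 days.
Aug 31, 1954 → Sep 30, 1954: 30 days (August has 31).
Sep 30, 1954 → Oct 30, 1954: 30 days (September has 30).
Oct 30, 1954 → Nov 20, 1954: 21 days.
Total: 6655 days.

6655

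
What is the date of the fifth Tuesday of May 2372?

May 30, 2372

May 1, 2372 is a Monday.
The first Tuesday is therefore May 2 (1 days later).
The fifth Tuesday is 2 + 4×7 = May 30.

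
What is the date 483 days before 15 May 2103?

January 17, 2102

−365 (one year) → May 15, 2102 (118 left).
−15 → Apr 30, 2102 (end of Apr, 30 days; 103 left).
−30 → Mar 31, 2102 (end of Mar, 31 days; 73 left).
−31 → Feb 28, 2102 (end of Feb, 28 days; 42 left).
−28 → Jan 31, 2102 (end of Jan, 31 days; 14 left).
−14 → Jan 17, 2102.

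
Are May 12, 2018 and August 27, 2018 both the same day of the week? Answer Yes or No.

No

From May 12, 2018 to Aug 27, 2018 is 107 days.
107 mod 7 = 2, so they are different weekdays.
(May 12, 2018 is a Saturday; Aug 27, 2018 is a Monday.)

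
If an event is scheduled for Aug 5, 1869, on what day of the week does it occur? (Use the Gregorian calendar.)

Doomsday rule: the anchor day for the 1800s is Friday. For year 69: 69÷12 = 5 r 9, and 9÷4 = 2, so 5+9+2 = 16.
Friday + 16 ≡ Sunday — that's 1869's doomsday.
In August the doomsday date is Aug 8.
Aug 5 is 3 days before Aug 8; 3 mod 7 = 3, so Sunday − 3 = Thursday.

Thursday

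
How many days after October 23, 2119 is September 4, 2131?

Oct 23, 2119 → Oct 23, 2120: 366 days (Feb 29, 2120 is in that span).
Oct 23, 2120 → Oct 23, 2121: 365 days.
Oct 23, 2121 → Oct 23, 2122: 365 days.
Oct 23, 2122 → Oct 23, 2123: 365 days.
Oct 23, 2123 → Oct 23, 2124: 366 days (Feb 29, 2124 is in that span).
Oct 23, 2124 → Oct 23, 2125: 365 days.
Oct 23, 2125 → Oct 23, 2126: 365 days.
Oct 23, 2126 → Oct 23, 2127: 365 days.
Oct 23, 2127 → Oct 23, 2128: 366 days (Feb 29, 2128 is in that span).
Oct 23, 2128 → Oct 23, 2129: 365 days.
Oct 23, 2129 → Oct 23, 2130: 365 days.
Oct 23, 2130 → Nov 23, 2130: 31 days (October has 31).
Nov 23, 2130 → Dec 23, 2130: 30 days (November has 30).
Dec 23, 2130 → Jan 23, 2131: 31 days (December has 31).
Jan 23, 2131 → Feb 23, 2131: 31 days (January has 31).
Feb 23, 2131 → Mar 23, 2131: 28 days (February has 28).
Mar 23, 2131 → Apr 23, 2131: 31 days (March has 31).
Apr 23, 2131 → May 23, 2131: 30 days (April has 30).
May 23, 2131 → Jun 23, 2131: 31 days (May has 31).
Jun 23, 2131 → Jul 23, 2131: 30 days (June has 30).
Jul 23, 2131 → Aug 23, 2131: 31 days (July has 31).
Aug 23, 2131 → Sep 4, 2131: 12 days.
Total: 4334 days.

4334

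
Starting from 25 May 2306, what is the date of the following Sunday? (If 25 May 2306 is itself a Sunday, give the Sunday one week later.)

May 27, 2306

May 25, 2306 is a Friday.
From Friday to the next Sunday is 2 days.
May 25, 2306 + 2 = May 27, 2306.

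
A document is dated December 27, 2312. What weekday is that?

Doomsday rule: the anchor day for the 2300s is Wednesday. For year 12: 12÷12 = 1 r 0, and 0÷4 = 0, so 1+0+0 = 1.
Wednesday + 1 ≡ Thursday — that's 2312's doomsday.
In December the doomsday date is Dec 12.
Dec 27 is 15 days after Dec 12; 15 mod 7 = 1, so Thursday + 1 = Friday.

Friday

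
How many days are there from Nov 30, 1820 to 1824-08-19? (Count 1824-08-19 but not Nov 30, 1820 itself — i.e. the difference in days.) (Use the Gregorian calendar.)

Nov 30, 1820 → Nov 30, 1821: 365 days.
Nov 30, 1821 → Nov 30, 1822: 365 days.
Nov 30, 1822 → Nov 30, 1823: 365 days.
Nov 30, 1823 → Dec 30, 1823: 30 days (November has 30).
Dec 30, 1823 → Jan 30, 1824: 31 days (December has 31).
Jan 30, 1824 → Feb 29, 1824: 30 days (January has 31).
Feb 29, 1824 → Mar 29, 1824: 29 days (February has 29).
Mar 29, 1824 → Apr 29, 1824: 31 days (March has 31).
Apr 29, 1824 → May 29, 1824: 30 days (April has 30).
May 29, 1824 → Jun 29, 1824: 31 days (May has 31).
Jun 29, 1824 → Jul 29, 1824: 30 days (June has 30).
Jul 29, 1824 → Aug 19, 1824: 21 days.
Total: 1358 days.

1358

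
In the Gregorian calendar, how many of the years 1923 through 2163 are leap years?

59

Multiples of 4 in [1923,2163]: 60.
Of those, multiples of 100: 2 (not leap unless ÷400).
Multiples of 400: 1.
Leap years = 60 − 2 + 1 = 59.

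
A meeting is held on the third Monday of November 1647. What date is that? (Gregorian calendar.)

November 18, 1647

November 1, 1647 is a Friday.
The first Monday is therefore November 4 (3 days later).
The third Monday is 4 + 2×7 = November 18.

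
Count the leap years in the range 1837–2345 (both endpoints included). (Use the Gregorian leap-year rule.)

Multiples of 4 in [1837,2345]: 127.
Of those, multiples of 100: 5 (not leap unless ÷400).
Multiples of 400: 1.
Leap years = 127 − 5 + 1 = 123.

123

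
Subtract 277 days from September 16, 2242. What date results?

December 13, 2241

−16 → Aug 31, 2242 (end of Aug, 31 days; 261 left).
−31 → Jul 31, 2242 (end of Jul, 31 days; 230 left).
−31 → Jun 30, 2242 (end of Jun, 30 days; 199 left).
−30 → May 31, 2242 (end of May, 31 days; 169 left).
−31 → Apr 30, 2242 (end of Apr, 30 days; 138 left).
−30 → Mar 31, 2242 (end of Mar, 31 days; 108 left).
−31 → Feb 28, 2242 (end of Feb, 28 days; 77 left).
−28 → Jan 31, 2242 (end of Jan, 31 days; 49 left).
−31 → Dec 31, 2241 (end of Dec, 31 days; 18 left).
−18 → Dec 13, 2241.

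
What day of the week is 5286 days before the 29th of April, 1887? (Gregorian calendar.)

Apr 29, 1887 is a Friday.
5286 mod 7 = 1, so 5286 days before a Friday is Friday − 1 = Thursday.

Thursday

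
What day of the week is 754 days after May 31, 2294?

Tuesday

First find the weekday of May 31, 2294. Doomsday rule: the anchor day for the 2200s is Friday. For year 94: 94÷12 = 7 r 10, and 10÷4 = 2, so 7+10+2 = 19.
Friday + 19 ≡ Wednesday — that's 2294's doomsday.
In May the doomsday date is May 9.
May 31 is 22 days after May 9; 22 mod 7 = 1, so Wednesday + 1 = Thursday.
754 mod 7 = 5, so 754 days after a Thursday is Thursday + 5 = Tuesday.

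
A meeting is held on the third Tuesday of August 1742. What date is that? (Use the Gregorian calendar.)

August 21, 1742

August 1, 1742 is a Wednesday.
The first Tuesday is therefore August 7 (6 days later).
The third Tuesday is 7 + 2×7 = August 21.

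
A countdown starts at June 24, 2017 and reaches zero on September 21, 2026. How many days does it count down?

Jun 24, 2017 → Jun 24, 2018: 365 days.
Jun 24, 2018 → Jun 24, 2019: 365 days.
Jun 24, 2019 → Jun 24, 2020: 366 days (Feb 29, 2020 is in that span).
Jun 24, 2020 → Jun 24, 2021: 365 days.
Jun 24, 2021 → Jun 24, 2022: 365 days.
Jun 24, 2022 → Jun 24, 2023: 365 days.
Jun 24, 2023 → Jun 24, 2024: 366 days (Feb 29, 2024 is in that span).
Jun 24, 2024 → Jun 24, 2025: 365 days.
Jun 24, 2025 → Jun 24, 2026: 365 days.
Jun 24, 2026 → Jul 24, 2026: 30 days (June has 30).
Jul 24, 2026 → Aug 24, 2026: 31 days (July has 31).
Aug 24, 2026 → Sep 21, 2026: 28 days.
Total: 3376 days.

3376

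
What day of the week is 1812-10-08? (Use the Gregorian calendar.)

Thursday

January 1, 1812 is a Wednesday.
Jan 1, 1812 → Feb 1, 1812: 31 days (January has 31).
Feb 1, 1812 → Mar 1, 1812: 29 days (February has 29).
Mar 1, 1812 → Apr 1, 1812: 31 days (March has 31).
Apr 1, 1812 → May 1, 1812: 30 days (April has 30).
May 1, 1812 → Jun 1, 1812: 31 days (May has 31).
Jun 1, 1812 → Jul 1, 1812: 30 days (June has 30).
Jul 1, 1812 → Aug 1, 1812: 31 days (July has 31).
Aug 1, 1812 → Sep 1, 1812: 31 days (August has 31).
Sep 1, 1812 → Oct 1, 1812: 30 days (September has 30).
Oct 1, 1812 → Oct 8, 1812: 7 days.
Total: 281 days.
281 mod 7 = 1, so Wednesday + 1 = Thursday.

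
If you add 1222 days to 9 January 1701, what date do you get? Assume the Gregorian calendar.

+365 (one year) → Jan 9, 1702 (857 left).
+365 (one year) → Jan 9, 1703 (492 left).
+365 (one year) → Jan 9, 1704 (127 left).
Jan has 31 days: +23 → Feb 1, 1704 (104 left).
Feb has 29 days: +29 → Mar 1, 1704 (75 left).
Mar has 31 days: +31 → Apr 1, 1704 (44 left).
Apr has 30 days: +30 → May 1, 1704 (14 left).
+14 → May 15, 1704.

May 15, 1704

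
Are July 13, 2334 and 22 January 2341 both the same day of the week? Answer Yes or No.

No

From Jul 13, 2334 to Jan 22, 2341 is 2385 days.
2385 mod 7 = 5, so they are different weekdays.
(Jul 13, 2334 is a Friday; Jan 22, 2341 is a Wednesday.)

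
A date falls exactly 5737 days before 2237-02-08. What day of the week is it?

First find the weekday of Feb 8, 2237. Doomsday rule: the anchor day for the 2200s is Friday. For year 37: 37÷12 = 3 r 1, and 1÷4 = 0, so 3+1+0 = 4.
Friday + 4 ≡ Tuesday — that's 2237's doomsday.
In February the doomsday date is Feb 28 (2237 is not a leap year).
Feb 8 is 20 days before Feb 28; 20 mod 7 = 6, so Tuesday − 6 = Wednesday.
5737 mod 7 = 4, so 5737 days before a Wednesday is Wednesday − 4 = Saturday.

Saturday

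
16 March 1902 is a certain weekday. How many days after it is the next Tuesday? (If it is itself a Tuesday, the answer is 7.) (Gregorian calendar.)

2

Mar 16, 1902 is a Sunday.
From Sunday to the next Tuesday is 2 days.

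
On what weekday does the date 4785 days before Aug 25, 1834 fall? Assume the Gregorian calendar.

First find the weekday of Aug 25, 1834. Doomsday rule: the anchor day for the 1800s is Friday. For year 34: 34÷12 = 2 r 10, and 10÷4 = 2, so 2+10+2 = 14.
Friday + 14 ≡ Friday — that's 1834's doomsday.
In August the doomsday date is Aug 8.
Aug 25 is 17 days after Aug 8; 17 mod 7 = 3, so Friday + 3 = Monday.
4785 mod 7 = 4, so 4785 days before a Monday is Monday − 4 = Thursday.

Thursday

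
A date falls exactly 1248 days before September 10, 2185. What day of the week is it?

Thursday

Sep 10, 2185 is a Saturday.
1248 mod 7 = 2, so 1248 days before a Saturday is Saturday − 2 = Thursday.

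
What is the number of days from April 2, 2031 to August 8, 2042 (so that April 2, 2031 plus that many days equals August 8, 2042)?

4146

Apr 2, 2031 → Apr 2, 2032: 366 days (Feb 29, 2032 is in that span).
Apr 2, 2032 → Apr 2, 2033: 365 days.
Apr 2, 2033 → Apr 2, 2034: 365 days.
Apr 2, 2034 → Apr 2, 2035: 365 days.
Apr 2, 2035 → Apr 2, 2036: 366 days (Feb 29, 2036 is in that span).
Apr 2, 2036 → Apr 2, 2037: 365 days.
Apr 2, 2037 → Apr 2, 2038: 365 days.
Apr 2, 2038 → Apr 2, 2039: 365 days.
Apr 2, 2039 → Apr 2, 2040: 366 days (Feb 29, 2040 is in that span).
Apr 2, 2040 → Apr 2, 2041: 365 days.
Apr 2, 2041 → Apr 2, 2042: 365 days.
Apr 2, 2042 → May 2, 2042: 30 days (April has 30).
May 2, 2042 → Jun 2, 2042: 31 days (May has 31).
Jun 2, 2042 → Jul 2, 2042: 30 days (June has 30).
Jul 2, 2042 → Aug 2, 2042: 31 days (July has 31).
Aug 2, 2042 → Aug 8, 2042: 6 days.
Total: 4146 days.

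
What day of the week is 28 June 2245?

Saturday

Doomsday rule: the anchor day for the 2200s is Friday. For year 45: 45÷12 = 3 r 9, and 9÷4 = 2, so 3+9+2 = 14.
Friday + 14 ≡ Friday — that's 2245's doomsday.
In June the doomsday date is Jun 6.
Jun 28 is 22 days after Jun 6; 22 mod 7 = 1, so Friday + 1 = Saturday.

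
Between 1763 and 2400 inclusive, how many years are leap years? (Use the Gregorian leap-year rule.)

Multiples of 4 in [1763,2400]: 160.
Of those, multiples of 100: 7 (not leap unless ÷400).
Multiples of 400: 2.
Leap years = 160 − 7 + 2 = 155.

155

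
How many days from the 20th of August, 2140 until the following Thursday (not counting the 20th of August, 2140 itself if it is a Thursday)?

Aug 20, 2140 is a Saturday.
From Saturday to the next Thursday is 5 days.

5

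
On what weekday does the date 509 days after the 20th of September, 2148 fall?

Wednesday

First find the weekday of Sep 20, 2148. Doomsday rule: the anchor day for the 2100s is Sunday. For year 48: 48÷12 = 4 r 0, and 0÷4 = 0, so 4+0+0 = 4.
Sunday + 4 ≡ Thursday — that's 2148's doomsday.
In September the doomsday date is Sep 5.
Sep 20 is 15 days after Sep 5; 15 mod 7 = 1, so Thursday + 1 = Friday.
509 mod 7 = 5, so 509 days after a Friday is Friday + 5 = Wednesday.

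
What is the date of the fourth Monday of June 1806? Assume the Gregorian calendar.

June 1, 1806 is a Sunday.
The first Monday is therefore June 2 (1 days later).
The fourth Monday is 2 + 3×7 = June 23.

June 23, 1806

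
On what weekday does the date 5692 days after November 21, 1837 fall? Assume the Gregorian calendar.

First find the weekday of Nov 21, 1837. Doomsday rule: the anchor day for the 1800s is Friday. For year 37: 37÷12 = 3 r 1, and 1÷4 = 0, so 3+1+0 = 4.
Friday + 4 ≡ Tuesday — that's 1837's doomsday.
In November the doomsday date is Nov 7.
Nov 21 is 14 days after Nov 7; 14 mod 7 = 0, so Tuesday + 0 = Tuesday.
5692 mod 7 = 1, so 5692 days after a Tuesday is Tuesday + 1 = Wednesday.

Wednesday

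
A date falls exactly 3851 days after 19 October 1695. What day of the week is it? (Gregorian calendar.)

Oct 19, 1695 is a Wednesday.
3851 mod 7 = 1, so 3851 days after a Wednesday is Wednesday + 1 = Thursday.

Thursday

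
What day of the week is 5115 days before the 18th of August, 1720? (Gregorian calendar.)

Tuesday

First find the weekday of Aug 18, 1720. Doomsday rule: the anchor day for the 1700s is Sunday. For year 20: 20÷12 = 1 r 8, and 8÷4 = 2, so 1+8+2 = 11.
Sunday + 11 ≡ Thursday — that's 1720's doomsday.
In August the doomsday date is Aug 8.
Aug 18 is 10 days after Aug 8; 10 mod 7 = 3, so Thursday + 3 = Sunday.
5115 mod 7 = 5, so 5115 days before a Sunday is Sunday − 5 = Tuesday.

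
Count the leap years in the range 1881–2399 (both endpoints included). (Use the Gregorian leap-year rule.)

125

Multiples of 4 in [1881,2399]: 129.
Of those, multiples of 100: 5 (not leap unless ÷400).
Multiples of 400: 1.
Leap years = 129 − 5 + 1 = 125.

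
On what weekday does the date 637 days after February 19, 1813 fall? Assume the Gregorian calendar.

Feb 19, 1813 is a Friday.
637 mod 7 = 0, so 637 days after a Friday is Friday + 0 = Friday.

Friday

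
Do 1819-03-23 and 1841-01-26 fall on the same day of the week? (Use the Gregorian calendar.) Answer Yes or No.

Yes

From Mar 23, 1819 to Jan 26, 1841 is 7980 days.
7980 mod 7 = 0, so they are the same weekday.
(Mar 23, 1819 is a Tuesday; Jan 26, 1841 is a Tuesday.)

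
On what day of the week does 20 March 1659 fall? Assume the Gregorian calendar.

Thursday

Doomsday rule: the anchor day for the 1600s is Tuesday. For year 59: 59÷12 = 4 r 11, and 11÷4 = 2, so 4+11+2 = 17.
Tuesday + 17 ≡ Friday — that's 1659's doomsday.
In March the doomsday date is Mar 14.
Mar 20 is 6 days after Mar 14; 6 mod 7 = 6, so Friday + 6 = Thursday.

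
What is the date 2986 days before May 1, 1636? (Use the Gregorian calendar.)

February 27, 1628

−366 (one year; includes Feb 29, 1636) → May 1, 1635 (2620 left).
−365 (one year) → May 1, 1634 (2255 left).
−365 (one year) → May 1, 1633 (1890 left).
−365 (one year) → May 1, 1632 (1525 left).
−366 (one year; includes Feb 29, 1632) → May 1, 1631 (1159 left).
−365 (one year) → May 1, 1630 (794 left).
−365 (one year) → May 1, 1629 (429 left).
−365 (one year) → May 1, 1628 (64 left).
−1 → Apr 30, 1628 (end of Apr, 30 days; 63 left).
−30 → Mar 31, 1628 (end of Mar, 31 days; 33 left).
−31 → Feb 29, 1628 (end of Feb, 29 days; 2 left).
−2 → Feb 27, 1628.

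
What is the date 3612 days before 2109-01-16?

February 25, 2099

−366 (one year; includes Feb 29, 2108) → Jan 16, 2108 (3246 left).
−365 (one year) → Jan 16, 2107 (2881 left).
−365 (one year) → Jan 16, 2106 (2516 left).
−365 (one year) → Jan 16, 2105 (2151 left).
−366 (one year; includes Feb 29, 2104) → Jan 16, 2104 (1785 left).
−365 (one year) → Jan 16, 2103 (1420 left).
−365 (one year) → Jan 16, 2102 (1055 left).
−365 (one year) → Jan 16, 2101 (690 left).
−365 (one year) → Jan 16, 2100 (325 left).
−16 → Dec 31, 2099 (end of Dec, 31 days; 309 left).
−31 → Nov 30, 2099 (end of Nov, 30 days; 278 left).
−30 → Oct 31, 2099 (end of Oct, 31 days; 248 left).
−31 → Sep 30, 2099 (end of Sep, 30 days; 217 left).
−30 → Aug 31, 2099 (end of Aug, 31 days; 187 left).
−31 → Jul 31, 2099 (end of Jul, 31 days; 156 left).
−31 → Jun 30, 2099 (end of Jun, 30 days; 125 left).
−30 → May 31, 2099 (end of May, 31 days; 95 left).
−31 → Apr 30, 2099 (end of Apr, 30 days; 64 left).
−30 → Mar 31, 2099 (end of Mar, 31 days; 34 left).
−31 → Feb 28, 2099 (end of Feb, 28 days; 3 left).
−3 → Feb 25, 2099.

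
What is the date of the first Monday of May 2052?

May 6, 2052

May 1, 2052 is a Wednesday.
The first Monday is therefore May 6 (5 days later).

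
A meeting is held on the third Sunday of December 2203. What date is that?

December 18, 2203

December 1, 2203 is a Thursday.
The first Sunday is therefore December 4 (3 days later).
The third Sunday is 4 + 2×7 = December 18.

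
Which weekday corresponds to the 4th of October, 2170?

Thursday

Doomsday rule: the anchor day for the 2100s is Sunday. For year 70: 70÷12 = 5 r 10, and 10÷4 = 2, so 5+10+2 = 17.
Sunday + 17 ≡ Wednesday — that's 2170's doomsday.
In October the doomsday date is Oct 10.
Oct 4 is 6 days before Oct 10; 6 mod 7 = 6, so Wednesday − 6 = Thursday.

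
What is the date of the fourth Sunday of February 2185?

February 27, 2185

February 1, 2185 is a Tuesday.
The first Sunday is therefore February 6 (5 days later).
The fourth Sunday is 6 + 3×7 = February 27.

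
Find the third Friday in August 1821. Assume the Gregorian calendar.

August 17, 1821

August 1, 1821 is a Wednesday.
The first Friday is therefore August 3 (2 days later).
The third Friday is 3 + 2×7 = August 17.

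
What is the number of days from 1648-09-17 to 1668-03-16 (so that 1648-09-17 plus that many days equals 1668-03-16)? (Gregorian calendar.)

Sep 17, 1648 → Sep 17, 1649: 365 days.
Sep 17, 1649 → Sep 17, 1650: 365 days.
Sep 17, 1650 → Sep 17, 1651: 365 days.
Sep 17, 1651 → Sep 17, 1652: 366 days (Feb 29, 1652 is in that span).
Sep 17, 1652 → Sep 17, 1653: 365 days.
Sep 17, 1653 → Sep 17, 1654: 365 days.
Sep 17, 1654 → Sep 17, 1655: 365 days.
Sep 17, 1655 → Sep 17, 1656: 366 days (Feb 29, 1656 is in that span).
Sep 17, 1656 → Sep 17, 1657: 365 days.
Sep 17, 1657 → Sep 17, 1658: 365 days.
Sep 17, 1658 → Sep 17, 1659: 365 days.
Sep 17, 1659 → Sep 17, 1660: 366 days (Feb 29, 1660 is in that span).
Sep 17, 1660 → Sep 17, 1661: 365 days.
Sep 17, 1661 → Sep 17, 1662: 365 days.
Sep 17, 1662 → Sep 17, 1663: 365 days.
Sep 17, 1663 → Sep 17, 1664: 366 days (Feb 29, 1664 is in that span).
Sep 17, 1664 → Sep 17, 1665: 365 days.
Sep 17, 1665 → Sep 17, 1666: 365 days.
Sep 17, 1666 → Sep 17, 1667: 365 days.
Sep 17, 1667 → Oct 17, 1667: 30 days (September has 30).
Oct 17, 1667 → Nov 17, 1667: 31 days (October has 31).
Nov 17, 1667 → Dec 17, 1667: 30 days (November has 30).
Dec 17, 1667 → Jan 17, 1668: 31 days (December has 31).
Jan 17, 1668 → Feb 17, 1668: 31 days (January has 31).
Feb 17, 1668 → Mar 16, 1668: 28 days.
Total: 7120 days.

7120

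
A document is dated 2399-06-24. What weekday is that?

Doomsday rule: the anchor day for the 2300s is Wednesday. For year 99: 99÷12 = 8 r 3, and 3÷4 = 0, so 8+3+0 = 11.
Wednesday + 11 ≡ Sunday — that's 2399's doomsday.
In June the doomsday date is Jun 6.
Jun 24 is 18 days after Jun 6; 18 mod 7 = 4, so Sunday + 4 = Thursday.

Thursday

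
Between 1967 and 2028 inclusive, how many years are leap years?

Multiples of 4 in [1967,2028]: 16.
Of those, multiples of 100: 1 (not leap unless ÷400).
Multiples of 400: 1.
Leap years = 16 − 1 + 1 = 16.

16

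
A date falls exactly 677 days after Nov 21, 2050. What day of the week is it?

First find the weekday of Nov 21, 2050. Doomsday rule: the anchor day for the 2000s is Tuesday. For year 50: 50÷12 = 4 r 2, and 2÷4 = 0, so 4+2+0 = 6.
Tuesday + 6 ≡ Monday — that's 2050's doomsday.
In November the doomsday date is Nov 7.
Nov 21 is 14 days after Nov 7; 14 mod 7 = 0, so Monday + 0 = Monday.
677 mod 7 = 5, so 677 days after a Monday is Monday + 5 = Saturday.

Saturday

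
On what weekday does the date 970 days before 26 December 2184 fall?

First find the weekday of Dec 26, 2184. Doomsday rule: the anchor day for the 2100s is Sunday. For year 84: 84÷12 = 7 r 0, and 0÷4 = 0, so 7+0+0 = 7.
Sunday + 7 ≡ Sunday — that's 2184's doomsday.
In December the doomsday date is Dec 12.
Dec 26 is 14 days after Dec 12; 14 mod 7 = 0, so Sunday + 0 = Sunday.
970 mod 7 = 4, so 970 days before a Sunday is Sunday − 4 = Wednesday.

Wednesday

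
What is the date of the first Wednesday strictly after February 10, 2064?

February 13, 2064

Feb 10, 2064 is a Sunday.
From Sunday to the next Wednesday is 3 days.
Feb 10, 2064 + 3 = Feb 13, 2064.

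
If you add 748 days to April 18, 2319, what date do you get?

+366 (one year; includes Feb 29, 2320) → Apr 18, 2320 (382 left).
Apr has 30 days: +13 → May 1, 2320 (369 left).
May has 31 days: +31 → Jun 1, 2320 (338 left).
Jun has 30 days: +30 → Jul 1, 2320 (308 left).
Jul has 31 days: +31 → Aug 1, 2320 (277 left).
Aug has 31 days: +31 → Sep 1, 2320 (246 left).
Sep has 30 days: +30 → Oct 1, 2320 (216 left).
Oct has 31 days: +31 → Nov 1, 2320 (185 left).
Nov has 30 days: +30 → Dec 1, 2320 (155 left).
Dec has 31 days: +31 → Jan 1, 2321 (124 left).
Jan has 31 days: +31 → Feb 1, 2321 (93 left).
Feb has 28 days: +28 → Mar 1, 2321 (65 left).
Mar has 31 days: +31 → Apr 1, 2321 (34 left).
Apr has 30 days: +30 → May 1, 2321 (4 left).
+4 → May 5, 2321.

May 5, 2321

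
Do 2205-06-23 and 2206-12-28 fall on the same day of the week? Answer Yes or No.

From Jun 23, 2205 to Dec 28, 2206 is 553 days.
553 mod 7 = 0, so they are the same weekday.
(Jun 23, 2205 is a Sunday; Dec 28, 2206 is a Sunday.)

Yes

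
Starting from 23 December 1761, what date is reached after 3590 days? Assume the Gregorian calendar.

+365 (one year) → Dec 23, 1762 (3225 left).
+365 (one year) → Dec 23, 1763 (2860 left).
+366 (one year; includes Feb 29, 1764) → Dec 23, 1764 (2494 left).
+365 (one year) → Dec 23, 1765 (2129 left).
+365 (one year) → Dec 23, 1766 (1764 left).
+365 (one year) → Dec 23, 1767 (1399 left).
+366 (one year; includes Feb 29, 1768) → Dec 23, 1768 (1033 left).
+365 (one year) → Dec 23, 1769 (668 left).
+365 (one year) → Dec 23, 1770 (303 left).
Dec has 31 days: +9 → Jan 1, 1771 (294 left).
Jan has 31 days: +31 → Feb 1, 1771 (263 left).
Feb has 28 days: +28 → Mar 1, 1771 (235 left).
Mar has 31 days: +31 → Apr 1, 1771 (204 left).
Apr has 30 days: +30 → May 1, 1771 (174 left).
May has 31 days: +31 → Jun 1, 1771 (143 left).
Jun has 30 days: +30 → Jul 1, 1771 (113 left).
Jul has 31 days: +31 → Aug 1, 1771 (82 left).
Aug has 31 days: +31 → Sep 1, 1771 (51 left).
Sep has 30 days: +30 → Oct 1, 1771 (21 left).
+21 → Oct 22, 1771.

October 22, 1771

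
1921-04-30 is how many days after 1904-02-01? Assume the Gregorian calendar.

6298

Feb 1, 1904 → Feb 1, 1905: 366 days (Feb 29, 1904 is in that span).
Feb 1, 1905 → Feb 1, 1906: 365 days.
Feb 1, 1906 → Feb 1, 1907: 365 days.
Feb 1, 1907 → Feb 1, 1908: 365 days.
Feb 1, 1908 → Feb 1, 1909: 366 days (Feb 29, 1908 is in that span).
Feb 1, 1909 → Feb 1, 1910: 365 days.
Feb 1, 1910 → Feb 1, 1911: 365 days.
Feb 1, 1911 → Feb 1, 1912: 365 days.
Feb 1, 1912 → Feb 1, 1913: 366 days (Feb 29, 1912 is in that span).
Feb 1, 1913 → Feb 1, 1914: 365 days.
Feb 1, 1914 → Feb 1, 1915: 365 days.
Feb 1, 1915 → Feb 1, 1916: 365 days.
Feb 1, 1916 → Feb 1, 1917: 366 days (Feb 29, 1916 is in that span).
Feb 1, 1917 → Feb 1, 1918: 365 days.
Feb 1, 1918 → Feb 1, 1919: 365 days.
Feb 1, 1919 → Feb 1, 1920: 365 days.
Feb 1, 1920 → Feb 1, 1921: 366 days (Feb 29, 1920 is in that span).
Feb 1, 1921 → Mar 1, 1921: 28 days (February has 28).
Mar 1, 1921 → Apr 1, 1921: 31 days (March has 31).
Apr 1, 1921 → Apr 30, 1921: 29 days.
Total: 6298 days.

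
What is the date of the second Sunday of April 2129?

April 10, 2129

April 1, 2129 is a Friday.
The first Sunday is therefore April 3 (2 days later).
The second Sunday is 3 + 1×7 = April 10.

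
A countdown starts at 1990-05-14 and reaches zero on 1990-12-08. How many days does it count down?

May 14, 1990 → Jun 14, 1990: 31 days (May has 31).
Jun 14, 1990 → Jul 14, 1990: 30 days (June has 30).
Jul 14, 1990 → Aug 14, 1990: 31 days (July has 31).
Aug 14, 1990 → Sep 14, 1990: 31 days (August has 31).
Sep 14, 1990 → Oct 14, 1990: 30 days (September has 30).
Oct 14, 1990 → Nov 14, 1990: 31 days (October has 31).
Nov 14, 1990 → Dec 8, 1990: 24 days.
Total: 208 days.

208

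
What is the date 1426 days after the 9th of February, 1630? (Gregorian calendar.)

January 5, 1634

+365 (one year) → Feb 9, 1631 (1061 left).
+365 (one year) → Feb 9, 1632 (696 left).
+366 (one year; includes Feb 29, 1632) → Feb 9, 1633 (330 left).
Feb has 28 days: +20 → Mar 1, 1633 (310 left).
Mar has 31 days: +31 → Apr 1, 1633 (279 left).
Apr has 30 days: +30 → May 1, 1633 (249 left).
May has 31 days: +31 → Jun 1, 1633 (218 left).
Jun has 30 days: +30 → Jul 1, 1633 (188 left).
Jul has 31 days: +31 → Aug 1, 1633 (157 left).
Aug has 31 days: +31 → Sep 1, 1633 (126 left).
Sep has 30 days: +30 → Oct 1, 1633 (96 left).
Oct has 31 days: +31 → Nov 1, 1633 (65 left).
Nov has 30 days: +30 → Dec 1, 1633 (35 left).
Dec has 31 days: +31 → Jan 1, 1634 (4 left).
+4 → Jan 5, 1634.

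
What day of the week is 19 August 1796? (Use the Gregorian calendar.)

Friday

Doomsday rule: the anchor day for the 1700s is Sunday. For year 96: 96÷12 = 8 r 0, and 0÷4 = 0, so 8+0+0 = 8.
Sunday + 8 ≡ Monday — that's 1796's doomsday.
In August the doomsday date is Aug 8.
Aug 19 is 11 days after Aug 8; 11 mod 7 = 4, so Monday + 4 = Friday.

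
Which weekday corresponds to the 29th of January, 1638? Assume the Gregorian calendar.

Doomsday rule: the anchor day for the 1600s is Tuesday. For year 38: 38÷12 = 3 r 2, and 2÷4 = 0, so 3+2+0 = 5.
Tuesday + 5 ≡ Sunday — that's 1638's doomsday.
In January the doomsday date is Jan 3 (1638 is not a leap year).
Jan 29 is 26 days after Jan 3; 26 mod 7 = 5, so Sunday + 5 = Friday.

Friday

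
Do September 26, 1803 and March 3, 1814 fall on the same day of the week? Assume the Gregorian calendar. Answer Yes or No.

No

From Sep 26, 1803 to Mar 3, 1814 is 3811 days.
3811 mod 7 = 3, so they are different weekdays.
(Sep 26, 1803 is a Monday; Mar 3, 1814 is a Thursday.)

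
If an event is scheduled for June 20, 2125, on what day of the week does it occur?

Doomsday rule: the anchor day for the 2100s is Sunday. For year 25: 25÷12 = 2 r 1, and 1÷4 = 0, so 2+1+0 = 3.
Sunday + 3 ≡ Wednesday — that's 2125's doomsday.
In June the doomsday date is Jun 6.
Jun 20 is 14 days after Jun 6; 14 mod 7 = 0, so Wednesday + 0 = Wednesday.

Wednesday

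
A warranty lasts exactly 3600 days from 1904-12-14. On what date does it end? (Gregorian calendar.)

October 23, 1914

+365 (one year) → Dec 14, 1905 (3235 left).
+365 (one year) → Dec 14, 1906 (2870 left).
+365 (one year) → Dec 14, 1907 (2505 left).
+366 (one year; includes Feb 29, 1908) → Dec 14, 1908 (2139 left).
+365 (one year) → Dec 14, 1909 (1774 left).
+365 (one year) → Dec 14, 1910 (1409 left).
+365 (one year) → Dec 14, 1911 (1044 left).
+366 (one year; includes Feb 29, 1912) → Dec 14, 1912 (678 left).
+365 (one year) → Dec 14, 1913 (313 left).
Dec has 31 days: +18 → Jan 1, 1914 (295 left).
Jan has 31 days: +31 → Feb 1, 1914 (264 left).
Feb has 28 days: +28 → Mar 1, 1914 (236 left).
Mar has 31 days: +31 → Apr 1, 1914 (205 left).
Apr has 30 days: +30 → May 1, 1914 (175 left).
May has 31 days: +31 → Jun 1, 1914 (144 left).
Jun has 30 days: +30 → Jul 1, 1914 (114 left).
Jul has 31 days: +31 → Aug 1, 1914 (83 left).
Aug has 31 days: +31 → Sep 1, 1914 (52 left).
Sep has 30 days: +30 → Oct 1, 1914 (22 left).
+22 → Oct 23, 1914.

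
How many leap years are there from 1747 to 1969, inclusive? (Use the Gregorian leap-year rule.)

Multiples of 4 in [1747,1969]: 56.
Of those, multiples of 100: 2 (not leap unless ÷400).
Multiples of 400: 0.
Leap years = 56 − 2 + 0 = 54.

54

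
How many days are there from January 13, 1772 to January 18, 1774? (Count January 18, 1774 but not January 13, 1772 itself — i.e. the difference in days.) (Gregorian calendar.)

736

Jan 13, 1772 → Jan 13, 1773: 366 days (Feb 29, 1772 is in that span).
Jan 13, 1773 → Feb 13, 1773: 31 days (January has 31).
Feb 13, 1773 → Mar 13, 1773: 28 days (February has 28).
Mar 13, 1773 → Apr 13, 1773: 31 days (March has 31).
Apr 13, 1773 → May 13, 1773: 30 days (April has 30).
May 13, 1773 → Jun 13, 1773: 31 days (May has 31).
Jun 13, 1773 → Jul 13, 1773: 30 days (June has 30).
Jul 13, 1773 → Aug 13, 1773: 31 days (July has 31).
Aug 13, 1773 → Sep 13, 1773: 31 days (August has 31).
Sep 13, 1773 → Oct 13, 1773: 30 days (September has 30).
Oct 13, 1773 → Nov 13, 1773: 31 days (October has 31).
Nov 13, 1773 → Dec 13, 1773: 30 days (November has 30).
Dec 13, 1773 → Jan 13, 1774: 31 days (December has 31).
Jan 13, 1774 → Jan 18, 1774: 5 days.
Total: 736 days.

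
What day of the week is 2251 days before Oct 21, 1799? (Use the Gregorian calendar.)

Thursday

First find the weekday of Oct 21, 1799. Doomsday rule: the anchor day for the 1700s is Sunday. For year 99: 99÷12 = 8 r 3, and 3÷4 = 0, so 8+3+0 = 11.
Sunday + 11 ≡ Thursday — that's 1799's doomsday.
In October the doomsday date is Oct 10.
Oct 21 is 11 days after Oct 10; 11 mod 7 = 4, so Thursday + 4 = Monday.
2251 mod 7 = 4, so 2251 days before a Monday is Monday − 4 = Thursday.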